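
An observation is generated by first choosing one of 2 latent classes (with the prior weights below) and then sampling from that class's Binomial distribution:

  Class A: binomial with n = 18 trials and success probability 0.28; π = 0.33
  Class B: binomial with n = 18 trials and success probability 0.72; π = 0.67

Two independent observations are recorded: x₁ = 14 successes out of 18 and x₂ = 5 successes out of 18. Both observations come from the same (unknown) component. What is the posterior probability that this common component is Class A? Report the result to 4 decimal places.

0.0693

P(component k | x) = w_k·f_k(x) / marginal(x), where marginal(x) = Σ_j w_j·f_j(x).
Since both observations come from the same component, the likelihood for component k is f_k(x₁)·f_k(x₂).
  f_A = [C(18,14)·0.28^14·0.72^4 = 3060·1.82059e-08·0.268739 = 1.49714e-05] × [0.206059] = 3.08501e-06
  f_B = [C(18,14)·0.72^14·0.28^4 = 3060·0.0100613·0.00614656 = 0.189238] × [0.000107794] = 2.03988e-05
Unnormalised posteriors:
  w_A·f_A = 0.33 × 3.08501e-06 = 1.01805e-06
  w_B·f_B = 0.67 × 2.03988e-05 = 1.36672e-05
Marginal: 1.01805e-06 + 1.36672e-05 = 1.46853e-05
P(Class A | data) = 1.01805e-06 / 1.46853e-05 ≈ 0.0693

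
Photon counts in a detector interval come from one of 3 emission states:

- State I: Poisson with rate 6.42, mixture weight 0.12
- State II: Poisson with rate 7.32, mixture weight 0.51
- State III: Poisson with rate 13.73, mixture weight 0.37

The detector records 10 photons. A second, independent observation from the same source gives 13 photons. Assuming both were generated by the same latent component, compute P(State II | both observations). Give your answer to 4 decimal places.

0.2069

Apply Bayes' rule: the posterior for each component is proportional to its prior times its likelihood at x.
Since both observations come from the same component, the likelihood for component k is f_k(x₁)·f_k(x₂).
  f_I = [e^(−6.42)·6.42^10/10! = 0.0533847] × [0.00823198] = 0.000439462
  f_II = [e^(−7.32)·7.32^10/10! = 0.0805958] × [0.0184216] = 0.00148471
  f_III = [e^(−13.73)·13.73^10/10! = 0.0714626] × [0.107789] = 0.00770287
Weight by the priors:
  π_I·f_I = 0.12 × 0.000439462 = 5.27354e-05
  π_II·f_II = 0.51 × 0.00148471 = 0.0007572
  π_III·f_III = 0.37 × 0.00770287 = 0.00285006
Sum: 5.27354e-05 + 0.0007572 + 0.00285006 = 0.00366
Responsibility of State II: 0.0007572 / 0.00366 ≈ 0.2069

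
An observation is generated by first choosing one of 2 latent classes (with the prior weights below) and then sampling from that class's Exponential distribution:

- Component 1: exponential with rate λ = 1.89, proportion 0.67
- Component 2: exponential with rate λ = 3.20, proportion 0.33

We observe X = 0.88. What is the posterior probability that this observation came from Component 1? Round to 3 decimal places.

Posterior ∝ prior × likelihood, so P(k | x) ∝ w_k f_k(x); normalise over all components.
Exponential densities:
  p_1 = 0.358215
  p_2 = 0.191504
Weight by the priors:
  w_1·p_1 = 0.67 × 0.358215 = 0.240004
  w_2·p_2 = 0.33 × 0.191504 = 0.0631962
Evidence: 0.240004 + 0.0631962 = 0.3032
P(Component 1 | data) ≈ 0.792

0.792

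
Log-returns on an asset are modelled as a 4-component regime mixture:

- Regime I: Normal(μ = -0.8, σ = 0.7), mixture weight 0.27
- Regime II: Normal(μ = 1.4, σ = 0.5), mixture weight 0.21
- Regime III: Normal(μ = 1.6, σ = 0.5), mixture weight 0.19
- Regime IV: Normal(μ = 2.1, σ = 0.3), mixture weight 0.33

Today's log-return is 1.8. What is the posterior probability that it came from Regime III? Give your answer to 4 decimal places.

0.2651

Apply Bayes' rule: the posterior for each component is proportional to its prior times its likelihood at x.
Evaluate each component's likelihood at the observed value:
  f_I = 0.000575528
  f_II = 0.579383
  f_III = 0.73654
  f_IV = 0.806569
Weight by the priors:
  π_I·f_I = 0.27 × 0.000575528 = 0.000155393
  π_II·f_II = 0.21 × 0.579383 = 0.12167
  π_III·f_III = 0.19 × 0.73654 = 0.139943
  π_IV·f_IV = 0.33 × 0.806569 = 0.266168
Normaliser: 0.000155393 + 0.12167 + 0.139943 + 0.266168 = 0.527936
Responsibility of Regime III: 0.139943 / 0.527936 ≈ 0.2651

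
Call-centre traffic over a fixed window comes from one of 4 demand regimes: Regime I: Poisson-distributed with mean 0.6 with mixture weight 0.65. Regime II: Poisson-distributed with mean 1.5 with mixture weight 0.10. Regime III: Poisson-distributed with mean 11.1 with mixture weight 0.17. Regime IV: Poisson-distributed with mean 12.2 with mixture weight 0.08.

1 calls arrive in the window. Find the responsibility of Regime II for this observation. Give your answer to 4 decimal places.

By Bayes' theorem, P(k | x) = P(Z=k) f_k(x) / Σ_j P(Z=j) f_j(x).
Poisson probabilities:
  f_I = 0.329287
  f_II = 0.334695
  f_III = 0.000167747
  f_IV = 6.13716e-05
Weight by the priors:
  P(Z=I)·f_I = 0.65 × 0.329287 = 0.214037
  P(Z=II)·f_II = 0.10 × 0.334695 = 0.0334695
  P(Z=III)·f_III = 0.17 × 0.000167747 = 2.8517e-05
  P(Z=IV)·f_IV = 0.08 × 6.13716e-05 = 4.90972e-06
Normaliser: 0.214037 + 0.0334695 + 2.8517e-05 + 4.90972e-06 = 0.247539
P(Regime II | x) = 0.0334695 / 0.247539 ≈ 0.1352

0.1352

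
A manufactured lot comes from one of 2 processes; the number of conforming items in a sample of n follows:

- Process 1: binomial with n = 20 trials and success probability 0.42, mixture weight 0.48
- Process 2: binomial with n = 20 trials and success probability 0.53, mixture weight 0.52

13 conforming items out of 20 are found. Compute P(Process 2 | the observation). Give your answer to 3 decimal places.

The responsibility of component k is w_k f_k(x) divided by Σ_j w_j f_j(x).
Binomial probabilities:
  L_1 = C(20,13)·0.42^13·0.58^7 = 77520·1.26544e-05·0.0220798 = 0.0216596
  L_2 = C(20,13)·0.53^13·0.47^7 = 77520·0.000260367·0.00506623 = 0.102255
Unnormalised posteriors:
  w_1·L_1 = 0.48 × 0.0216596 = 0.0103966
  w_2·L_2 = 0.52 × 0.102255 = 0.0531727
Denominator: 0.0103966 + 0.0531727 = 0.0635693
So the posterior for Process 2 is 0.0531727 / 0.0635693 ≈ 0.836.

0.836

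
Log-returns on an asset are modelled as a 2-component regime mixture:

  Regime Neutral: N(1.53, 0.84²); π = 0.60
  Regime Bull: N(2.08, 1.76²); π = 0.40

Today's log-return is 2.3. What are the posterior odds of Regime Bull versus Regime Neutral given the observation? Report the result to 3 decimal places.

Since P(k|x) ∝ P(Z=k) f_k(x), the posterior odds are P(Z=i) f_i(x) / (P(Z=j) f_j(x)).
Normal densities:
  p_Neutral = (1/(0.84·√(2π)))·exp(−(2.3−1.53)²/(2·0.84²)) = 0.474931·exp(-0.42014) = 0.312009
  p_Bull = (1/(1.76·√(2π)))·exp(−(2.3−2.08)²/(2·1.76²)) = 0.226672·exp(-0.00781) = 0.224908
Odds = (0.40/0.60) × (0.224908/0.312009) = 0.666667 × 0.720838 ≈ 0.481

0.481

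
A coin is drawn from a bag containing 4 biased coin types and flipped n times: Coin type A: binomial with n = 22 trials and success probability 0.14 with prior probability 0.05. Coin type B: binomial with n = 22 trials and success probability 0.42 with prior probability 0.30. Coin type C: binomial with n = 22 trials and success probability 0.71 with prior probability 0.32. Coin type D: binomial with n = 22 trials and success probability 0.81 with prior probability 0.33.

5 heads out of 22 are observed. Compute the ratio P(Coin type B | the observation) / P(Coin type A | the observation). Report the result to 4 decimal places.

1.8012

Posterior odds = (P(Z=i) f_i(x)) / (P(Z=j) f_j(x)); the normalising sum cancels.
Binomial probabilities:
  f_A = 0.109051
  f_B = 0.032737
  f_C = 3.44806e-06
  f_D = 5.03214e-09
Posterior odds = (P(Z=B)·f_B) / (P(Z=A)·f_A) = (0.30·0.032737) / (0.05·0.109051) = 0.00982111 / 0.00545256 ≈ 1.8012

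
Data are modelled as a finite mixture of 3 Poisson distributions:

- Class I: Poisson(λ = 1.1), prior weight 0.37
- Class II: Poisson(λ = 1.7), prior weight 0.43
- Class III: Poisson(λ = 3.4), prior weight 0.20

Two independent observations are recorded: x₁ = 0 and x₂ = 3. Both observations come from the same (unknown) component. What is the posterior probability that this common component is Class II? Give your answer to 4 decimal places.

Apply Bayes' rule: the posterior for each component is proportional to its prior times its likelihood at x.
Since both observations come from the same component, the likelihood for component k is f_k(x₁)·f_k(x₂).
  L_I = [0.332871] × [0.0738419] = 0.0245798
  L_II = [0.182684] × [0.149587] = 0.0273271
  L_III = [0.0333733] × [0.218617] = 0.00729597
Multiply by the mixture weights:
  w_I·L_I = 0.37 × 0.0245798 = 0.00909454
  w_II·L_II = 0.43 × 0.0273271 = 0.0117507
  w_III·L_III = 0.20 × 0.00729597 = 0.00145919
Normaliser: 0.00909454 + 0.0117507 + 0.00145919 = 0.0223044
P(Class II | x) ≈ 0.5268

0.5268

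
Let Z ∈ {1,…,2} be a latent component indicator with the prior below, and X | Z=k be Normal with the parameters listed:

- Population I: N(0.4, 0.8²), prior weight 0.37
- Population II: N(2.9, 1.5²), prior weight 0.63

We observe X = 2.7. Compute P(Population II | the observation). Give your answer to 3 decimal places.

0.982

By Bayes' theorem, P(k | x) = P(Z=k) f_k(x) / Σ_j P(Z=j) f_j(x).
Evaluate each component's likelihood at the observed value:
  f_I = 0.00799765
  f_II = 0.263608
Multiply by the mixture weights:
  P(Z=I)·f_I = 0.37 × 0.00799765 = 0.00295913
  P(Z=II)·f_II = 0.63 × 0.263608 = 0.166073
Sum: 0.00295913 + 0.166073 = 0.169032
P(Population II | 2.7) ≈ 0.982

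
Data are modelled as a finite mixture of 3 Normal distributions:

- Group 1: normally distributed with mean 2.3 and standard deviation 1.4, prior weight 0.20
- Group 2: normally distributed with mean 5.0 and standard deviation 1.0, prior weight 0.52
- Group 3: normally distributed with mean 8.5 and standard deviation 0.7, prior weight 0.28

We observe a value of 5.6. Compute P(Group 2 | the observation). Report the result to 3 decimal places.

0.980

By Bayes' theorem, P(k | x) = π_k f_k(x) / Σ_j π_j f_j(x).
Evaluate each component's likelihood at the observed value:
  f_1 = (1/(1.4·√(2π)))·exp(−(5.6−2.3)²/(2·1.4²)) = 0.284959·exp(-2.77806) = 0.0177127
  f_2 = (1/(1.0·√(2π)))·exp(−(5.6−5.0)²/(2·1.0²)) = 0.398942·exp(-0.18000) = 0.333225
  f_3 = (1/(0.7·√(2π)))·exp(−(5.6−8.5)²/(2·0.7²)) = 0.569918·exp(-8.58163) = 0.00010687
Weight by the priors:
  π_1·f_1 = 0.20 × 0.0177127 = 0.00354254
  π_2·f_2 = 0.52 × 0.333225 = 0.173277
  π_3·f_3 = 0.28 × 0.00010687 = 2.99236e-05
Normaliser: 0.00354254 + 0.173277 + 2.99236e-05 = 0.176849
So the posterior for Group 2 is 0.173277 / 0.176849 ≈ 0.980.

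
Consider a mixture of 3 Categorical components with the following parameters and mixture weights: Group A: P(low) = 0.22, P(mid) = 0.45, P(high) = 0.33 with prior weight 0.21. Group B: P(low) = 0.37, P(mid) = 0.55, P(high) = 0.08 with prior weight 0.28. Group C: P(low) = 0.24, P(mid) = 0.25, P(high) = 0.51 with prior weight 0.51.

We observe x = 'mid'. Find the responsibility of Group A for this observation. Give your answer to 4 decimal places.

0.2513

By Bayes' theorem, P(k | x) = P(Z=k) f_k(x) / Σ_j P(Z=j) f_j(x).
Evaluate each component's likelihood at the observed value:
  L_A = P(mid | comp) = 0.45
  L_B = P(mid | comp) = 0.55
  L_C = P(mid | comp) = 0.25
Unnormalised posteriors:
  P(Z=A)·L_A = 0.21 × 0.45 = 0.0945
  P(Z=B)·L_B = 0.28 × 0.55 = 0.154
  P(Z=C)·L_C = 0.51 × 0.25 = 0.1275
Sum: 0.0945 + 0.154 + 0.1275 = 0.376
P(Group A | x) = 0.0945 / 0.376 ≈ 0.2513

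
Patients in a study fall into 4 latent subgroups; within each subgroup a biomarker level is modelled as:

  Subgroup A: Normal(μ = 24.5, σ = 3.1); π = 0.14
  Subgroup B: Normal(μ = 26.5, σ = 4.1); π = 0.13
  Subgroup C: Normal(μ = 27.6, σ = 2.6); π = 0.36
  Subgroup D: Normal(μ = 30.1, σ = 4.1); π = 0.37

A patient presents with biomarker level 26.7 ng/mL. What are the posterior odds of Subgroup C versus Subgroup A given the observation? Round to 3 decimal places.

3.715

The posterior odds equal the prior odds times the likelihood ratio: (π_i/π_j)·(f_i(x)/f_j(x)).
Evaluate each component's likelihood at the observed value:
  f_A = 0.100042
  f_B = 0.0971873
  f_C = 0.144517
  f_D = 0.0689917
0.052026 / 0.0140059 ≈ 3.715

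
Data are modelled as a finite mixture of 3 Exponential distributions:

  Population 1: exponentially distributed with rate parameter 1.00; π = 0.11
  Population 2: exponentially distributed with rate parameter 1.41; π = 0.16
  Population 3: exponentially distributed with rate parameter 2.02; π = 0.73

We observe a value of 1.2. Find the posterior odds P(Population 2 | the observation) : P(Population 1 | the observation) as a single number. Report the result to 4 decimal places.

Posterior odds = (w_i f_i(x)) / (w_j f_j(x)); the normalising sum cancels.
Component likelihoods at x = 1.2:
  p_1 = 1.00·e^(−1.00·1.2) = 1.00·e^(−1.2000) = 0.301194
  p_2 = 1.41·e^(−1.41·1.2) = 1.41·e^(−1.6920) = 0.259653
  p_3 = 2.02·e^(−2.02·1.2) = 2.02·e^(−2.4240) = 0.178905
Posterior odds = (w_2·p_2) / (w_1·p_1) = (0.16·0.259653) / (0.11·0.301194) = 0.0415444 / 0.0331314 ≈ 1.2539

1.2539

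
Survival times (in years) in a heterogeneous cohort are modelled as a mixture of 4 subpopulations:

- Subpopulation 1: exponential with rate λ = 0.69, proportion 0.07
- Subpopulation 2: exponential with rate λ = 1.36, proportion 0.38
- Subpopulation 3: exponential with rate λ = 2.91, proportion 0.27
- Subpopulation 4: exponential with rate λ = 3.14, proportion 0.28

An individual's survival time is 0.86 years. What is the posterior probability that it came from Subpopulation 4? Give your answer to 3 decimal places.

0.190

The responsibility of component k is P(Z=k) f_k(x) divided by Σ_j P(Z=j) f_j(x).
Component likelihoods at x = 0.86 years:
  f_1 = 0.381188
  f_2 = 0.422268
  f_3 = 0.238247
  f_4 = 0.210941
Prior × likelihood for each component:
  P(Z=1)·f_1 = 0.07 × 0.381188 = 0.0266831
  P(Z=2)·f_2 = 0.38 × 0.422268 = 0.160462
  P(Z=3)·f_3 = 0.27 × 0.238247 = 0.0643267
  P(Z=4)·f_4 = 0.28 × 0.210941 = 0.0590635
Normaliser: 0.0266831 + 0.160462 + 0.0643267 + 0.0590635 = 0.310535
Responsibility of Subpopulation 4: 0.0590635 / 0.310535 ≈ 0.190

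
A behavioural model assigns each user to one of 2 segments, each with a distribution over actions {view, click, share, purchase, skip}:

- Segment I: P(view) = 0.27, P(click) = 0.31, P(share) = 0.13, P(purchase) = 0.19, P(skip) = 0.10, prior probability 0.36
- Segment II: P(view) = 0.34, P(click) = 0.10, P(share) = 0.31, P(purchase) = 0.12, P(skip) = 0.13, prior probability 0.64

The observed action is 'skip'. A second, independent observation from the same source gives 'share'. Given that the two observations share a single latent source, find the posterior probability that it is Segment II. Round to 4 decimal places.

Posterior ∝ prior × likelihood, so P(k | x) ∝ P(Z=k) f_k(x); normalise over all components.
Since both observations come from the same component, the likelihood for component k is f_k(x₁)·f_k(x₂).
  p_I = [0.1] × [0.13] = 0.013
  p_II = [0.13] × [0.31] = 0.0403
Prior × likelihood for each component:
  P(Z=I)·p_I = 0.36 × 0.013 = 0.00468
  P(Z=II)·p_II = 0.64 × 0.0403 = 0.025792
Marginal: 0.00468 + 0.025792 = 0.030472
P(Segment II | x₁,x₂) ≈ 0.8464

0.8464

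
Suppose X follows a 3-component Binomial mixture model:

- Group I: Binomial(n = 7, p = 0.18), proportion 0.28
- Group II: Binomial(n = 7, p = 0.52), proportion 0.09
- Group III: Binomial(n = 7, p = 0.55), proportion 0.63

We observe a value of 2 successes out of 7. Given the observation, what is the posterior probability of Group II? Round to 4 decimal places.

0.0827

P(component k | x) = P(Z=k)·f_k(x) / marginal(x), where marginal(x) = Σ_j P(Z=j)·f_j(x).
Evaluate each component's likelihood at the observed value:
  f_I = 0.252251
  f_II = 0.144688
  f_III = 0.117221
Weight by the priors:
  P(Z=I)·f_I = 0.28 × 0.252251 = 0.0706304
  P(Z=II)·f_II = 0.09 × 0.144688 = 0.0130219
  P(Z=III)·f_III = 0.63 × 0.117221 = 0.0738495
Evidence: 0.0706304 + 0.0130219 + 0.0738495 = 0.157502
Responsibility of Group II: 0.0130219 / 0.157502 ≈ 0.0827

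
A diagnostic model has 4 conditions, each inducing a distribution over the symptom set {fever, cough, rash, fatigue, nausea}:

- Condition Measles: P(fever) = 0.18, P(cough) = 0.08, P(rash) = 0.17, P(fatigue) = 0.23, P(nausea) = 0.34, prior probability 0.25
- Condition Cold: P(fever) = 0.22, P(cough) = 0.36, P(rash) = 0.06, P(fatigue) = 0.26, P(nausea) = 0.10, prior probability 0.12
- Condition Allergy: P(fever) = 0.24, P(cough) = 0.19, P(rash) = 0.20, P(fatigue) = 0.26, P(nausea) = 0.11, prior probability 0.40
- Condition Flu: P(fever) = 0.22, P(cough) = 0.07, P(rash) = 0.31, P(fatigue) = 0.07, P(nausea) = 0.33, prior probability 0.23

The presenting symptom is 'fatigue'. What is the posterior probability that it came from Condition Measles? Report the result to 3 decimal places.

Apply Bayes' rule: the posterior for each component is proportional to its prior times its likelihood at x.
Component likelihoods at x = 'fatigue':
  L_Measles = P(fatigue | comp) = 0.23
  L_Cold = P(fatigue | comp) = 0.26
  L_Allergy = P(fatigue | comp) = 0.26
  L_Flu = P(fatigue | comp) = 0.07
Unnormalised posteriors:
  P(Z=Measles)·L_Measles = 0.25 × 0.23 = 0.0575
  P(Z=Cold)·L_Cold = 0.12 × 0.26 = 0.0312
  P(Z=Allergy)·L_Allergy = 0.40 × 0.26 = 0.104
  P(Z=Flu)·L_Flu = 0.23 × 0.07 = 0.0161
Denominator: 0.0575 + 0.0312 + 0.104 + 0.0161 = 0.2088
So the posterior for Condition Measles is 0.0575 / 0.2088 ≈ 0.275.

0.275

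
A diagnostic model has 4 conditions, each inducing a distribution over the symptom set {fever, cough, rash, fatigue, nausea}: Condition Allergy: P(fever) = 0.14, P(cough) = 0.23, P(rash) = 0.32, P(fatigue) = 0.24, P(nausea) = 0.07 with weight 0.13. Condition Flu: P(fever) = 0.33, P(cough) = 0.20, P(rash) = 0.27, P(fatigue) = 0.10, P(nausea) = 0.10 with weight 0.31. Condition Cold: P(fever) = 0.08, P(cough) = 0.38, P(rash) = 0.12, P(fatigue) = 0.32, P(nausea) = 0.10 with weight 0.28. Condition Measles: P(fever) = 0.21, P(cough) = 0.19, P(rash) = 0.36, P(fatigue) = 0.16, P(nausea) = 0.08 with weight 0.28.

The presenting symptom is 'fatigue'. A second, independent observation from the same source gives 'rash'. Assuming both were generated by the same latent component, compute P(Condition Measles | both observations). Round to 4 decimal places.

0.3565

Posterior ∝ prior × likelihood, so P(k | x) ∝ w_k f_k(x); normalise over all components.
Since both observations come from the same component, the likelihood for component k is f_k(x₁)·f_k(x₂).
  f_Allergy = [P(fatigue | comp) = 0.24] × [0.32] = 0.0768
  f_Flu = [P(fatigue | comp) = 0.10] × [0.27] = 0.027
  f_Cold = [P(fatigue | comp) = 0.32] × [0.12] = 0.0384
  f_Measles = [P(fatigue | comp) = 0.16] × [0.36] = 0.0576
Multiply by the mixture weights:
  w_Allergy·f_Allergy = 0.13 × 0.0768 = 0.009984
  w_Flu·f_Flu = 0.31 × 0.027 = 0.00837
  w_Cold·f_Cold = 0.28 × 0.0384 = 0.010752
  w_Measles·f_Measles = 0.28 × 0.0576 = 0.016128
Denominator: 0.009984 + 0.00837 + 0.010752 + 0.016128 = 0.045234
Responsibility of Condition Measles: 0.016128 / 0.045234 ≈ 0.3565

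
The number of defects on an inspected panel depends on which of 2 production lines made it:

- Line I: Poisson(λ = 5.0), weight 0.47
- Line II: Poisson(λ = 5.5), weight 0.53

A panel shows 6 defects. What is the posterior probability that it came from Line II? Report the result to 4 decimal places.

0.5479

Posterior ∝ prior × likelihood, so P(k | x) ∝ P(Z=k) f_k(x); normalise over all components.
Evaluate each component's likelihood at the observed value:
  f_I = e^(−5.0)·5.0^6/6! = 0.146223
  f_II = e^(−5.5)·5.5^6/6! = 0.157117
Multiply by the mixture weights:
  P(Z=I)·f_I = 0.47 × 0.146223 = 0.0687247
  P(Z=II)·f_II = 0.53 × 0.157117 = 0.0832722
Normaliser: 0.0687247 + 0.0832722 = 0.151997
Responsibility of Line II: 0.0832722 / 0.151997 ≈ 0.5479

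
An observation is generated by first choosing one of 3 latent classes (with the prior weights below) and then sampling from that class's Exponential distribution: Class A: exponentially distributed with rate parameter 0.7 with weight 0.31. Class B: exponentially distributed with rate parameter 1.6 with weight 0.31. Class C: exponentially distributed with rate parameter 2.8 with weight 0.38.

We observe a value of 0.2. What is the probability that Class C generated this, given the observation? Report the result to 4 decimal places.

0.5255

By Bayes' theorem, P(k | x) = w_k f_k(x) / Σ_j w_j f_j(x).
Evaluate each component's likelihood at the observed value:
  L_A = 0.7·e^(−0.7·0.2) = 0.7·e^(−0.1400) = 0.608551
  L_B = 1.6·e^(−1.6·0.2) = 1.6·e^(−0.3200) = 1.16184
  L_C = 2.8·e^(−2.8·0.2) = 2.8·e^(−0.5600) = 1.59939
Unnormalised posteriors:
  w_A·L_A = 0.31 × 0.608551 = 0.188651
  w_B·L_B = 0.31 × 1.16184 = 0.36017
  w_C·L_C = 0.38 × 1.59939 = 0.607766
Normaliser: 0.188651 + 0.36017 + 0.607766 = 1.15659
Responsibility of Class C: 0.607766 / 1.15659 ≈ 0.5255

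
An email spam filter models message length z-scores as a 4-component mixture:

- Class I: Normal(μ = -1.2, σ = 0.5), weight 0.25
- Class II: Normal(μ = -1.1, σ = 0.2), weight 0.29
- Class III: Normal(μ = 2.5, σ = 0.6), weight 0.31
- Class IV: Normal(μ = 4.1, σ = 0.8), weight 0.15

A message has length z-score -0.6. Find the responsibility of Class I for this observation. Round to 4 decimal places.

0.7925

The responsibility of component k is P(Z=k) f_k(x) divided by Σ_j P(Z=j) f_j(x).
Normal densities:
  p_I = 0.388372
  p_II = 0.0876415
  p_III = 1.06202e-06
  p_IV = 1.59532e-08
Multiply by the mixture weights:
  P(Z=I)·p_I = 0.25 × 0.388372 = 0.097093
  P(Z=II)·p_II = 0.29 × 0.0876415 = 0.025416
  P(Z=III)·p_III = 0.31 × 1.06202e-06 = 3.29227e-07
  P(Z=IV)·p_IV = 0.15 × 1.59532e-08 = 2.39298e-09
Marginal: 0.097093 + 0.025416 + 3.29227e-07 + 2.39298e-09 = 0.122509
P(Class I | x) = 0.097093 / 0.122509 ≈ 0.7925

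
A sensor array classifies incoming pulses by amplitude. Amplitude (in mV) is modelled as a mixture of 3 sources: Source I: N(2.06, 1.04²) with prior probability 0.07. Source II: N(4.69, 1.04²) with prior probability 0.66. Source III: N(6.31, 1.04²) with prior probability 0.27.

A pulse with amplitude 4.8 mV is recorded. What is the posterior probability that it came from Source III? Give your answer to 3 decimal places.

The responsibility of component k is π_k f_k(x) divided by Σ_j π_j f_j(x).
Evaluate each component's likelihood at the observed value:
  p_I = (1/(1.04·√(2π)))·exp(−(4.8−2.06)²/(2·1.04²)) = 0.383598·exp(-3.47060) = 0.0119293
  p_II = (1/(1.04·√(2π)))·exp(−(4.8−4.69)²/(2·1.04²)) = 0.383598·exp(-0.00559) = 0.381459
  p_III = (1/(1.04·√(2π)))·exp(−(4.8−6.31)²/(2·1.04²)) = 0.383598·exp(-1.05404) = 0.133694
Prior × likelihood for each component:
  π_I·p_I = 0.07 × 0.0119293 = 0.00083505
  π_II·p_II = 0.66 × 0.381459 = 0.251763
  π_III·p_III = 0.27 × 0.133694 = 0.0360975
Marginal: 0.00083505 + 0.251763 + 0.0360975 = 0.288695
P(Source III | x) = 0.0360975 / 0.288695 ≈ 0.125

0.125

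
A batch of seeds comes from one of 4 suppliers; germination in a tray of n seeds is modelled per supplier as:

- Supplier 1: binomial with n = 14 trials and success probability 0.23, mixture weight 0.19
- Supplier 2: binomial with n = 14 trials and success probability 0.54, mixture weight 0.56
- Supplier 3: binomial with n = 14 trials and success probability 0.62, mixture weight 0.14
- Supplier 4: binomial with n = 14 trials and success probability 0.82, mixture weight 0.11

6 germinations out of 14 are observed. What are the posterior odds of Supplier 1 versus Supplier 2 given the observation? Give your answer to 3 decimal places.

The posterior odds equal the prior odds times the likelihood ratio: (P(Z=i)/P(Z=j))·(f_i(x)/f_j(x)).
Evaluate each component's likelihood at the observed value:
  L_1 = C(14,6)·0.23^6·0.77^8 = 3003·0.000148036·0.123574 = 0.0549349
  L_2 = C(14,6)·0.54^6·0.46^8 = 3003·0.0247949·0.00200476 = 0.149273
  L_3 = C(14,6)·0.62^6·0.38^8 = 3003·0.0568002·0.000434779 = 0.0741608
  L_4 = C(14,6)·0.82^6·0.18^8 = 3003·0.304007·1.102e-06 = 0.00100605
0.0104376 / 0.0835927 ≈ 0.125

0.125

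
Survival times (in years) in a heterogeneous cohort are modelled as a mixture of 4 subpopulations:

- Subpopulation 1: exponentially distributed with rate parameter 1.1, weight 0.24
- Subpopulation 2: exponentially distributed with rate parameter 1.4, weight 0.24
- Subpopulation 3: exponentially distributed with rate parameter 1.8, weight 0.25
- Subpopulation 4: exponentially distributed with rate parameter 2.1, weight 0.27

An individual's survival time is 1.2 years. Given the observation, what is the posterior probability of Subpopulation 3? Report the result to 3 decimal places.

The responsibility of component k is π_k f_k(x) divided by Σ_j π_j f_j(x).
Evaluate each component's likelihood at the observed value:
  L_1 = 0.293849
  L_2 = 0.260924
  L_3 = 0.207585
  L_4 = 0.168965
Prior × likelihood for each component:
  π_1·L_1 = 0.24 × 0.293849 = 0.0705237
  π_2·L_2 = 0.24 × 0.260924 = 0.0626217
  π_3·L_3 = 0.25 × 0.207585 = 0.0518963
  π_4·L_4 = 0.27 × 0.168965 = 0.0456206
Normaliser: 0.0705237 + 0.0626217 + 0.0518963 + 0.0456206 = 0.230662
P(Subpopulation 3 | the observation) ≈ 0.225

0.225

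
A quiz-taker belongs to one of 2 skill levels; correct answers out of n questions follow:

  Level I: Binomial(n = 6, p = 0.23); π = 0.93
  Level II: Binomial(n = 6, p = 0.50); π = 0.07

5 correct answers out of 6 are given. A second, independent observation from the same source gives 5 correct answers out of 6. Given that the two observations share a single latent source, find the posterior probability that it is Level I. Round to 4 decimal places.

P(component k | x) = π_k·f_k(x) / marginal(x), where marginal(x) = Σ_j π_j·f_j(x).
Since both observations come from the same component, the likelihood for component k is f_k(x₁)·f_k(x₂).
  L_I = [0.00297359] × [0.00297359] = 8.84224e-06
  L_II = [0.09375] × [0.09375] = 0.00878906
Weight by the priors:
  π_I·L_I = 0.93 × 8.84224e-06 = 8.22328e-06
  π_II·L_II = 0.07 × 0.00878906 = 0.000615234
Sum: 8.22328e-06 + 0.000615234 = 0.000623458
Responsibility of Level I: 8.22328e-06 / 0.000623458 ≈ 0.0132

0.0132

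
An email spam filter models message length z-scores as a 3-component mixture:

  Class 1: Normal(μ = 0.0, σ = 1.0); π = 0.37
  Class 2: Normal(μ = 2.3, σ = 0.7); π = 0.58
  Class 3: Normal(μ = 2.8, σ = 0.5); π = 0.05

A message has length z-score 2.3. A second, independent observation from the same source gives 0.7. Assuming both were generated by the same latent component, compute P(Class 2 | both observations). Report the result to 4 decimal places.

Apply Bayes' rule: the posterior for each component is proportional to its prior times its likelihood at x.
Since both observations come from the same component, the likelihood for component k is f_k(x₁)·f_k(x₂).
  f_1 = [(1/(1.0·√(2π)))·exp(−(2.3−0.0)²/(2·1.0²)) = 0.398942·exp(-2.64500) = 0.028327] × [0.312254] = 0.00884523
  f_2 = [(1/(0.7·√(2π)))·exp(−(2.3−2.3)²/(2·0.7²)) = 0.569918·exp(-0.00000) = 0.569918] × [0.0418147] = 0.0238309
  f_3 = [(1/(0.5·√(2π)))·exp(−(2.3−2.8)²/(2·0.5²)) = 0.797885·exp(-0.50000) = 0.483941] × [0.000117886] = 5.705e-05
Weight by the priors:
  π_1·f_1 = 0.37 × 0.00884523 = 0.00327273
  π_2·f_2 = 0.58 × 0.0238309 = 0.0138219
  π_3·f_3 = 0.05 × 5.705e-05 = 2.8525e-06
Evidence: 0.00327273 + 0.0138219 + 2.8525e-06 = 0.0170975
P(Class 2 | x₁, x₂) = 0.0138219 / 0.0170975 ≈ 0.8084

0.8084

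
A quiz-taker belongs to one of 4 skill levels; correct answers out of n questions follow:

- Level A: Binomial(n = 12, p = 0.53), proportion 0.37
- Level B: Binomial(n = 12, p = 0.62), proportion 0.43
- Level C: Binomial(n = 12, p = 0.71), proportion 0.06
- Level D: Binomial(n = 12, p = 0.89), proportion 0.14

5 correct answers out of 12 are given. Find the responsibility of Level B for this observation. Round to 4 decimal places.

0.3596

By Bayes' theorem, P(k | x) = P(Z=k) f_k(x) / Σ_j P(Z=j) f_j(x).
Evaluate each component's likelihood at the observed value:
  f_A = C(12,5)·0.53^5·0.47^7 = 792·0.0418195·0.00506623 = 0.167799
  f_B = C(12,5)·0.62^5·0.38^7 = 792·0.0916133·0.00114416 = 0.0830173
  f_C = C(12,5)·0.71^5·0.29^7 = 792·0.180423·0.000172499 = 0.0246492
  f_D = C(12,5)·0.89^5·0.11^7 = 792·0.558406·1.94872e-07 = 8.61835e-05
Prior × likelihood for each component:
  P(Z=A)·f_A = 0.37 × 0.167799 = 0.0620857
  P(Z=B)·f_B = 0.43 × 0.0830173 = 0.0356975
  P(Z=C)·f_C = 0.06 × 0.0246492 = 0.00147895
  P(Z=D)·f_D = 0.14 × 8.61835e-05 = 1.20657e-05
Evidence: 0.0620857 + 0.0356975 + 0.00147895 + 1.20657e-05 = 0.0992741
Responsibility of Level B: 0.0356975 / 0.0992741 ≈ 0.3596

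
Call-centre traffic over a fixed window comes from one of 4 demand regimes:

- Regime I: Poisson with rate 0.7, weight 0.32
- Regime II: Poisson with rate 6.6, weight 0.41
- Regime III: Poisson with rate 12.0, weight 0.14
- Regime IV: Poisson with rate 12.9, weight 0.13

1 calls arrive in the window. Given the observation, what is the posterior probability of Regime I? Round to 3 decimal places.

0.968

The responsibility of component k is π_k f_k(x) divided by Σ_j π_j f_j(x).
Component likelihoods at x = 1 calls:
  f_I = e^(−0.7)·0.7^1/1! = 0.34761
  f_II = e^(−6.6)·6.6^1/1! = 0.00897843
  f_III = e^(−12.0)·12.0^1/1! = 7.37305e-05
  f_IV = e^(−12.9)·12.9^1/1! = 3.22248e-05
Prior × likelihood for each component:
  π_I·f_I = 0.32 × 0.34761 = 0.111235
  π_II·f_II = 0.41 × 0.00897843 = 0.00368116
  π_III·f_III = 0.14 × 7.37305e-05 = 1.03223e-05
  π_IV·f_IV = 0.13 × 3.22248e-05 = 4.18923e-06
Marginal: 0.111235 + 0.00368116 + 1.03223e-05 + 4.18923e-06 = 0.114931
So the posterior for Regime I is 0.111235 / 0.114931 ≈ 0.968.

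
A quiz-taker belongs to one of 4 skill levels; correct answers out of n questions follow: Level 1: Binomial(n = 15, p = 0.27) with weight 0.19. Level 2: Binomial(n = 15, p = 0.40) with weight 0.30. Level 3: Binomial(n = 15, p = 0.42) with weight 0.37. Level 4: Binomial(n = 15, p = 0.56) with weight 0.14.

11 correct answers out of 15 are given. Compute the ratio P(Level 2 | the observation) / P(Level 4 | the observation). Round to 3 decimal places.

The posterior odds equal the prior odds times the likelihood ratio: (w_i/w_j)·(f_i(x)/f_j(x)).
Component likelihoods at x = 11 correct answers out of 15:
  L_1 = C(15,11)·0.27^11·0.73^4 = 1365·5.55906e-07·0.283982 = 0.000215489
  L_2 = C(15,11)·0.40^11·0.60^4 = 1365·4.1943e-05·0.1296 = 0.00741989
  L_3 = C(15,11)·0.42^11·0.58^4 = 1365·7.17368e-05·0.113165 = 0.0110812
  L_4 = C(15,11)·0.56^11·0.44^4 = 1365·0.00169851·0.037481 = 0.0868984
Odds = (0.30/0.14) × (0.00741989/0.0868984) = 2.14286 × 0.0853858 ≈ 0.183

0.183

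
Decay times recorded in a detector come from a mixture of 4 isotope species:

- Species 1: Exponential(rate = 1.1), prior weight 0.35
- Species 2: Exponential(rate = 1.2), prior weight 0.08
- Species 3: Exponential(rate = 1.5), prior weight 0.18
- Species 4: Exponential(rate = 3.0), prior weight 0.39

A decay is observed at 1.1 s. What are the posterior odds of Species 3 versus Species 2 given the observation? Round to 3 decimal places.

2.022

Only the two components matter; the odds are (w_i f_i(x)) / (w_j f_j(x)).
Exponential densities:
  p_1 = 0.328017
  p_2 = 0.320562
  p_3 = 0.288075
  p_4 = 0.11065
0.0518535 / 0.025645 ≈ 2.022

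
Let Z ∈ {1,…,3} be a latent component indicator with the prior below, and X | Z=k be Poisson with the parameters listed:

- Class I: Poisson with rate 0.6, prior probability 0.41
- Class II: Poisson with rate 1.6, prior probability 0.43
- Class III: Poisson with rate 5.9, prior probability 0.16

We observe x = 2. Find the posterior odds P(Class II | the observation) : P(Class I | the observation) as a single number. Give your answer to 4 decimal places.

Posterior odds = (w_i f_i(x)) / (w_j f_j(x)); the normalising sum cancels.
Evaluate each component's likelihood at the observed value:
  f_I = 0.0987861
  f_II = 0.258428
  f_III = 0.04768
Odds = (0.43/0.41) × (0.258428/0.0987861) = 1.04878 × 2.61603 ≈ 2.7436

2.7436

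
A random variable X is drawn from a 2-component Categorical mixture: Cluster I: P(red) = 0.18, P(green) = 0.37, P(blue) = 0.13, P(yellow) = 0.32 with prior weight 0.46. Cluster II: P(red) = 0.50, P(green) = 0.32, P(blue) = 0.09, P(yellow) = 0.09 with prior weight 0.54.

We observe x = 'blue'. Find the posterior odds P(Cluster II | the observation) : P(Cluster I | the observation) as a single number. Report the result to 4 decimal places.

0.8127

The posterior odds equal the prior odds times the likelihood ratio: (P(Z=i)/P(Z=j))·(f_i(x)/f_j(x)).
Component likelihoods at x = 'blue':
  L_I = 0.13
  L_II = 0.09
Posterior odds = (P(Z=II)·L_II) / (P(Z=I)·L_I) = (0.54·0.09) / (0.46·0.13) = 0.0486 / 0.0598 ≈ 0.8127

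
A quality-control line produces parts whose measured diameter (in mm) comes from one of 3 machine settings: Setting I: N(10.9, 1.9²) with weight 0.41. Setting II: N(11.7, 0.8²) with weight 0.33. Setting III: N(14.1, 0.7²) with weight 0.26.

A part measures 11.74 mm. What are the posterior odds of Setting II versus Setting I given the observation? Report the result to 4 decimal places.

Since P(k|x) ∝ P(Z=k) f_k(x), the posterior odds are P(Z=i) f_i(x) / (P(Z=j) f_j(x)).
Component likelihoods at x = 11.74 mm:
  L_I = (1/(1.9·√(2π)))·exp(−(11.74−10.9)²/(2·1.9²)) = 0.209970·exp(-0.09773) = 0.19042
  L_II = (1/(0.8·√(2π)))·exp(−(11.74−11.7)²/(2·0.8²)) = 0.498678·exp(-0.00125) = 0.498055
  L_III = (1/(0.7·√(2π)))·exp(−(11.74−14.1)²/(2·0.7²)) = 0.569918·exp(-5.68327) = 0.0019391
Odds = (0.33/0.41) × (0.498055/0.19042) = 0.804878 × 2.61555 ≈ 2.1052

2.1052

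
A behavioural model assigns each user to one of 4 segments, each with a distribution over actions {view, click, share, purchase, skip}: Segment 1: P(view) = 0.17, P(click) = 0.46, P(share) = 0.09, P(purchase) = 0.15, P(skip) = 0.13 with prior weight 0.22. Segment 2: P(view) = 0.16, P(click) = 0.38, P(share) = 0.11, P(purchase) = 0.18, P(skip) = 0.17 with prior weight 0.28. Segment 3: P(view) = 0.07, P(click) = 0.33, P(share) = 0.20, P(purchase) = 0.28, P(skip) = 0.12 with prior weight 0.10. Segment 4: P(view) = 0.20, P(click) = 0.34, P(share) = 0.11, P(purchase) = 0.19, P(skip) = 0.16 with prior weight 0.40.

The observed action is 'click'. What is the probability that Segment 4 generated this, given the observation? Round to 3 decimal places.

0.361

P(component k | x) = π_k·f_k(x) / marginal(x), where marginal(x) = Σ_j π_j·f_j(x).
Component likelihoods at x = 'click':
  f_1 = P(click | comp) = 0.46
  f_2 = P(click | comp) = 0.38
  f_3 = P(click | comp) = 0.33
  f_4 = P(click | comp) = 0.34
Weight by the priors:
  π_1·f_1 = 0.22 × 0.46 = 0.1012
  π_2·f_2 = 0.28 × 0.38 = 0.1064
  π_3·f_3 = 0.10 × 0.33 = 0.033
  π_4·f_4 = 0.40 × 0.34 = 0.136
Marginal: 0.1012 + 0.1064 + 0.033 + 0.136 = 0.3766
P(Segment 4 | the observation) = 0.136 / 0.3766 ≈ 0.361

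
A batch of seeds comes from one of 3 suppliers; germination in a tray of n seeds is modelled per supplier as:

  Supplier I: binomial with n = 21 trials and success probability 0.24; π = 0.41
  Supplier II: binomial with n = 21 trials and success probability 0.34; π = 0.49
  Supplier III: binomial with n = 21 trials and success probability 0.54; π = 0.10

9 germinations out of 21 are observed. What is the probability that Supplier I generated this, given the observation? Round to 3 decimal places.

0.144

By Bayes' theorem, P(k | x) = π_k f_k(x) / Σ_j π_j f_j(x).
Evaluate each component's likelihood at the observed value:
  f_I = C(21,9)·0.24^9·0.76^12 = 293930·2.64181e-06·0.0371333 = 0.0288342
  f_II = C(21,9)·0.34^9·0.66^12 = 293930·6.0717e-05·0.00683168 = 0.121922
  f_III = C(21,9)·0.54^9·0.46^12 = 293930·0.00390431·8.97623e-05 = 0.103011
Weight by the priors:
  π_I·f_I = 0.41 × 0.0288342 = 0.011822
  π_II·f_II = 0.49 × 0.121922 = 0.0597417
  π_III·f_III = 0.10 × 0.103011 = 0.0103011
Normaliser: 0.011822 + 0.0597417 + 0.0103011 = 0.0818648
Responsibility of Supplier I: 0.011822 / 0.0818648 ≈ 0.144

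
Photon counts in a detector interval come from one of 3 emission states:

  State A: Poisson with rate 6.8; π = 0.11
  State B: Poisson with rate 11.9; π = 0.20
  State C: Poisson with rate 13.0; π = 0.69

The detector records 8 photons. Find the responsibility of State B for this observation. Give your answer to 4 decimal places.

By Bayes' theorem, P(k | x) = π_k f_k(x) / Σ_j π_j f_j(x).
Component likelihoods at x = 8 photons:
  L_A = e^(−6.8)·6.8^8/8! = 0.126284
  L_B = e^(−11.9)·11.9^8/8! = 0.0677253
  L_C = e^(−13.0)·13.0^8/8! = 0.0457297
Multiply by the mixture weights:
  π_A·L_A = 0.11 × 0.126284 = 0.0138912
  π_B·L_B = 0.20 × 0.0677253 = 0.0135451
  π_C·L_C = 0.69 × 0.0457297 = 0.0315535
Evidence: 0.0138912 + 0.0135451 + 0.0315535 = 0.0589898
P(State B | x) ≈ 0.2296

0.2296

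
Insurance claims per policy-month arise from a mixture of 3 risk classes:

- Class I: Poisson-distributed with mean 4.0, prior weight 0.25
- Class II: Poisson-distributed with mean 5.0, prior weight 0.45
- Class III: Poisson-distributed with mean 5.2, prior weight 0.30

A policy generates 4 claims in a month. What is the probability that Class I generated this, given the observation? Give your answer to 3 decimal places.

0.274

Posterior ∝ prior × likelihood, so P(k | x) ∝ P(Z=k) f_k(x); normalise over all components.
Poisson probabilities:
  p_I = e^(−4.0)·4.0^4/4! = 0.195367
  p_II = e^(−5.0)·5.0^4/4! = 0.175467
  p_III = e^(−5.2)·5.2^4/4! = 0.168063
Unnormalised posteriors:
  P(Z=I)·p_I = 0.25 × 0.195367 = 0.0488417
  P(Z=II)·p_II = 0.45 × 0.175467 = 0.0789603
  P(Z=III)·p_III = 0.30 × 0.168063 = 0.0504188
Marginal: 0.0488417 + 0.0789603 + 0.0504188 = 0.178221
P(Class I | the observation) = 0.0488417 / 0.178221 ≈ 0.274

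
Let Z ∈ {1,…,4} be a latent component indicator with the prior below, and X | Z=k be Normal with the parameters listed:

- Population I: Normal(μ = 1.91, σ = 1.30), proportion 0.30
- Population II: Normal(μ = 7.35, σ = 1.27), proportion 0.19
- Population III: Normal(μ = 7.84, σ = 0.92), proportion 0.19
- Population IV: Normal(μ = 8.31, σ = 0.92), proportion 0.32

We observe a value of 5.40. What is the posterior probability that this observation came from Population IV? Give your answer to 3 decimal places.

0.038

P(component k | x) = π_k·f_k(x) / marginal(x), where marginal(x) = Σ_j π_j·f_j(x).
Evaluate each component's likelihood at the observed value:
  f_I = 0.0083551
  f_II = 0.0966429
  f_III = 0.0128737
  f_IV = 0.00291473
Prior × likelihood for each component:
  π_I·f_I = 0.30 × 0.0083551 = 0.00250653
  π_II·f_II = 0.19 × 0.0966429 = 0.0183621
  π_III·f_III = 0.19 × 0.0128737 = 0.002446
  π_IV·f_IV = 0.32 × 0.00291473 = 0.000932713
Marginal: 0.00250653 + 0.0183621 + 0.002446 + 0.000932713 = 0.0242474
Responsibility of Population IV: 0.000932713 / 0.0242474 ≈ 0.038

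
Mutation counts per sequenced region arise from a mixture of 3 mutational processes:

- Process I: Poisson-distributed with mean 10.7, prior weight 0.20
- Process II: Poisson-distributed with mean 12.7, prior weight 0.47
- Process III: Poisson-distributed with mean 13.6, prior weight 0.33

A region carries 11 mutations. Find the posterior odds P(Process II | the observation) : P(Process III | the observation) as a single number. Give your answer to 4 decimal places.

Since P(k|x) ∝ P(Z=k) f_k(x), the posterior odds are P(Z=i) f_i(x) / (P(Z=j) f_j(x)).
Evaluate each component's likelihood at the observed value:
  f_I = 0.118882
  f_II = 0.105961
  f_III = 0.0914887
Posterior odds = (P(Z=II)·f_II) / (P(Z=III)·f_III) = (0.47·0.105961) / (0.33·0.0914887) = 0.0498016 / 0.0301913 ≈ 1.6495

1.6495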